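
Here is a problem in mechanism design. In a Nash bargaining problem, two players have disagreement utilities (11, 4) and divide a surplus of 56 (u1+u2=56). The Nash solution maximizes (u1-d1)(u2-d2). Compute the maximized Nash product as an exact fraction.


Step 1: The Nash solution splits surplus symmetrically above the disagreement point
Step 2: u1 = (total + d1 - d2)/2 = (56 + 11 - 4)/2 = 63/2
Step 3: u2 = (total - d1 + d2)/2 = (56 - 11 + 4)/2 = 49/2
Step 4: Nash product = (63/2 - 11) * (49/2 - 4)
Step 5: = 41/2 * 41/2 = 1681/4

1681/4


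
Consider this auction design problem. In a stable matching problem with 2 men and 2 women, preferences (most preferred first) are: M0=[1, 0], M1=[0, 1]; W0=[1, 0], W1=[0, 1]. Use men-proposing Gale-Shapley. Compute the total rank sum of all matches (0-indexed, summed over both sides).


Step 1: Run Gale-Shapley (men propose, women hold best offer):
  M0 proposes to W1; she accepts
  M1 proposes to W0; she accepts
Step 2: Final matching: W0-M1, W1-M0
Step 3: 0-indexed ranks (man's rank of his match, then woman's): 0 + 0 + 0 + 0
Step 4: Total rank sum = 0

0


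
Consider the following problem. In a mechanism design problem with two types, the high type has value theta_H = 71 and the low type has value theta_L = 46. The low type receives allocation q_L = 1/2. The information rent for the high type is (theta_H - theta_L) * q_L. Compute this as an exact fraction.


Step 1: theta_H - theta_L = 71 - 46 = 25
Step 2: Information rent = (theta_H - theta_L) * q_L
Step 3: = 25 * 1/2
Step 4: = 25/2

25/2


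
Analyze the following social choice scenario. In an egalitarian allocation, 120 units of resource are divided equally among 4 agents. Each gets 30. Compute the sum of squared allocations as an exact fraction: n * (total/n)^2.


Step 1: Each agent's share = 120/4 = 30
Step 2: Square of each share = (30)^2 = 900
Step 3: Sum of squares = 4 * 900 = 3600

3600


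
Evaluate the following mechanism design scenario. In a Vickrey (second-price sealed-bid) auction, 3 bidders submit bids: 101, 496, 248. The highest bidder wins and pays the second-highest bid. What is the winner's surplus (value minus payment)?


Step 1: Sort bids in descending order: 496, 248, 101
Step 2: The winning bid is the highest: 496
Step 3: The payment equals the second-highest bid: 248
Step 4: Surplus = winner's bid - payment = 496 - 248 = 248

248


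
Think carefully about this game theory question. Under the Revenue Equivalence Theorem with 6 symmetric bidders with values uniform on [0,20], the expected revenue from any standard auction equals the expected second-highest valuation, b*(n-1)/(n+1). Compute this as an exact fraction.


Step 1: By Revenue Equivalence, expected revenue = b*(n-1)/(n+1)
Step 2: Substituting n = 6, b = 20
Step 3: Revenue = 20*(6-1)/(6+1) = 20*5/7
Step 4: Revenue = 100/7

100/7


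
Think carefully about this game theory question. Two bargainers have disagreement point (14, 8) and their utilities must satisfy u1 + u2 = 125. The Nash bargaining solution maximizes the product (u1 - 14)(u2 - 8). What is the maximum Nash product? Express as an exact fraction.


Step 1: The Nash solution splits surplus symmetrically above the disagreement point
Step 2: u1 = (total + d1 - d2)/2 = (125 + 14 - 8)/2 = 131/2
Step 3: u2 = (total - d1 + d2)/2 = (125 - 14 + 8)/2 = 119/2
Step 4: Nash product = (131/2 - 14) * (119/2 - 8)
Step 5: = 103/2 * 103/2 = 10609/4

10609/4


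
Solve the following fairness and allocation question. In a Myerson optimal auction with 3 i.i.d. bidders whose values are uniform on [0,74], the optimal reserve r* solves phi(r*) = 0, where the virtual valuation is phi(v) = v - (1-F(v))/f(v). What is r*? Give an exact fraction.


Step 1: For U[0,74], F(v) = v/74 and f(v) = 1/74
Step 2: phi(v) = v - (1 - v/74)/(1/74) = v - (74 - v) = 2v - 74
Step 3: Set phi(r*) = 0: 2r* - 74 = 0
Step 4: r* = 74/2 = 37 (the number of bidders n = 3 does not enter)

37


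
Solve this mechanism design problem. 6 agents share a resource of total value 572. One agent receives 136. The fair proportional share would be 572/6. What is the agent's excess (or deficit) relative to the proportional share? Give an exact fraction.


Step 1: Proportional share = 572/6 = 286/3
Step 2: Agent's actual allocation = 136
Step 3: Excess = 136 - 286/3 = 122/3

122/3


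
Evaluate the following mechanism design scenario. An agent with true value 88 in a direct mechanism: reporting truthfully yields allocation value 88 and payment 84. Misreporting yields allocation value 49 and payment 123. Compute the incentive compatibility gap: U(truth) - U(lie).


Step 1: U(truth) = value - payment = 88 - 84 = 4
Step 2: U(lie) = allocation - payment = 49 - 123 = -74
Step 3: IC gap = 4 - (-74) = 78

78


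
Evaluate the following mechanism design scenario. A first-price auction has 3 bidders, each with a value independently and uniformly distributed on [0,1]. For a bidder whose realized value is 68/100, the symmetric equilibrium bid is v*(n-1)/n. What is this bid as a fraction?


Step 1: The symmetric BNE bidding function is b(v) = v * (n-1) / n
Step 2: Substitute v = 17/25 and n = 3
Step 3: b = 17/25 * 2/3
Step 4: b = 34/75

34/75


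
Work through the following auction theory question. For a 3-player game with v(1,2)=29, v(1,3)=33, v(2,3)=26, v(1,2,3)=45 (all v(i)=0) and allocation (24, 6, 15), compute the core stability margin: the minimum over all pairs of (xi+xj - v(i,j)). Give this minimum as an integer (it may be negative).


Step 1: Slack for coalition (1,2): x1+x2 - v12 = 30 - 29 = 1
Step 2: Slack for coalition (1,3): x1+x3 - v13 = 39 - 33 = 6
Step 3: Slack for coalition (2,3): x2+x3 - v23 = 21 - 26 = -5
Step 4: Minimum slack = min(1, 6, -5) = -5, attained by (2,3); coalition (2,3) can block (slack < 0), so the allocation is not in the core

-5


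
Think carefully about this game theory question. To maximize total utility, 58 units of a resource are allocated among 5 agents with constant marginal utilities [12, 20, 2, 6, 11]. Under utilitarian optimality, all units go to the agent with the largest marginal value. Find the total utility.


Step 1: The marginal utilities are [12, 20, 2, 6, 11]
Step 2: The highest marginal utility is 20
Step 3: All 58 units go to that agent
Step 4: Total utility = 20 * 58 = 1160

1160


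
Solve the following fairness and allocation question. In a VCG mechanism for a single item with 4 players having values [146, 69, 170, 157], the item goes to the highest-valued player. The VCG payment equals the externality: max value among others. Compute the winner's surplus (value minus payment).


Step 1: The winner is the agent with the highest value: agent 2 with value 170
Step 2: Values of other agents: [146, 69, 157]
Step 3: VCG payment = max of others' values = 157
Step 4: Surplus = 170 - 157 = 13

13


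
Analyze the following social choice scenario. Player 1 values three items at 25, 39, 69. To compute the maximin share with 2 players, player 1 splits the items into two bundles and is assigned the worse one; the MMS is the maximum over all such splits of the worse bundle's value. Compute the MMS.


Step 1: Item values = 25, 39, 69
Step 2: Enumerate all 2-bundle partitions and take the smaller bundle:
  Partition 1: {25} vs {39,69} -> bundles 25, 108; min = 25
  Partition 2: {39} vs {25,69} -> bundles 39, 94; min = 39
  Partition 3: {69} vs {25,39} -> bundles 69, 64; min = 64
Step 3: MMS = max(25, 39, 64) = 64

64


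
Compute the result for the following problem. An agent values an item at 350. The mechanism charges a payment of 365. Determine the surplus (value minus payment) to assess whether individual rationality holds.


Step 1: Surplus = value - payment = 350 - 365 = -15
Step 2: IR is violated (surplus < 0)

-15


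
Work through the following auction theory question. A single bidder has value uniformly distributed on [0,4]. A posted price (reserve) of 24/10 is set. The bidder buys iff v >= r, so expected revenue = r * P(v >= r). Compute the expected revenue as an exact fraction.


Step 1: Posted price r = 12/5, value support [0,4]
Step 2: P(v >= r) = (4 - 12/5)/4 = 2/5
Step 3: Expected revenue = r * P(v >= r) = 12/5 * 2/5
Step 4: Revenue = 24/25

24/25


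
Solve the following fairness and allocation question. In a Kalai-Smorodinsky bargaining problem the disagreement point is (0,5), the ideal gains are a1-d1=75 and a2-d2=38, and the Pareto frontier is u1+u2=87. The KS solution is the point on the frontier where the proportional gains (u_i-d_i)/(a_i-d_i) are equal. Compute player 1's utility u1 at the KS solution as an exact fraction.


Step 1: At the KS point, (u1-d1)/r1 = (u2-d2)/r2 = t and u1+u2 = 87
Step 2: u1 = d1 + r1*t and u2 = d2 + r2*t, so (d1 + r1*t) + (d2 + r2*t) = 87
Step 3: t = (87 - 0 - 5)/(75 + 38) = 82/113
Step 4: u1 = d1 + r1*t = 0 + 75 * 82/113 = 6150/113
Step 5: (Check: u2 = d2 + r2*t = 3681/113; u1+u2 = 6150/113 + 3681/113 = 87, on the frontier.)

6150/113


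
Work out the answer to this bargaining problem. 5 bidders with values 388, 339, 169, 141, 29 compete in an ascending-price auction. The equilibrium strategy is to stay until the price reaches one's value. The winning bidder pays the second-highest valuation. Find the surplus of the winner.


Step 1: Identify the highest value: 388
Step 2: Identify the second-highest value: 339
Step 3: The final price = second-highest value = 339
Step 4: Surplus = 388 - 339 = 49

49


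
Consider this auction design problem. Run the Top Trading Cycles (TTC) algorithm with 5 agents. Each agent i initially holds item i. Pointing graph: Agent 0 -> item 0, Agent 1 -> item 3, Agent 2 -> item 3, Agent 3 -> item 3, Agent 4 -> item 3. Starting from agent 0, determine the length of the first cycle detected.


Step 1: Trace the pointer graph from agent 0: 0 -> 0
Step 2: A cycle is detected when we revisit agent 0
Step 3: The cycle is: 0 -> 0
Step 4: Cycle length = 1

1


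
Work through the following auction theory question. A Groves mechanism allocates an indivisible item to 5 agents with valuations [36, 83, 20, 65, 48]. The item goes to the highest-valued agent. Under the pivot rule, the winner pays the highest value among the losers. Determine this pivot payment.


Step 1: The efficient winner is agent 1 with value 83
Step 2: Other agents' values: [36, 20, 65, 48]
Step 3: Pivot payment = max(others) = 65
Step 4: The winner pays 65

65


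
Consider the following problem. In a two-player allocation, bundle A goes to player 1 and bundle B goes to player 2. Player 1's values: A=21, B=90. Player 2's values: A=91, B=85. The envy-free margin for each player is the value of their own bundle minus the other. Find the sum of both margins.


Step 1: Player 1's margin = v1(A) - v1(B) = 21 - 90 = -69
Step 2: Player 2's margin = v2(B) - v2(A) = 85 - 91 = -6
Step 3: Total margin = -69 + -6 = -75

-75


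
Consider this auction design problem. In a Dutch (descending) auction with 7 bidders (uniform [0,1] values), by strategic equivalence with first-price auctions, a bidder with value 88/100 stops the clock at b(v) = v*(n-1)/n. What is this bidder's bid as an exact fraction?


Step 1: Dutch auctions are strategically equivalent to first-price auctions
Step 2: The equilibrium bid is b(v) = v*(n-1)/n
Step 3: b = 22/25 * 6/7
Step 4: b = 132/175

132/175


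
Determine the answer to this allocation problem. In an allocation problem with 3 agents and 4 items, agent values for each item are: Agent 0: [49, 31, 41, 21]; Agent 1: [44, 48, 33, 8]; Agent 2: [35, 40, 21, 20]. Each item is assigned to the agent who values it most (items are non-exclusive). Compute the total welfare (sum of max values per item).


Step 1: For each item, find the maximum value among all agents.
Step 2: Item 0 -> Agent 0 (value 49)
Step 3: Item 1 -> Agent 1 (value 48)
Step 4: Item 2 -> Agent 0 (value 41)
Step 5: Item 3 -> Agent 0 (value 21)
Step 6: Total welfare = 49 + 48 + 41 + 21 = 159

159


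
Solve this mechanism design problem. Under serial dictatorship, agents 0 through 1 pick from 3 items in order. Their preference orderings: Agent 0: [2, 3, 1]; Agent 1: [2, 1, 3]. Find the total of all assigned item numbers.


Step 1: Agent 0 picks item 2
Step 2: Agent 1 picks item 1
Step 3: Sum = 2 + 1 = 3

3


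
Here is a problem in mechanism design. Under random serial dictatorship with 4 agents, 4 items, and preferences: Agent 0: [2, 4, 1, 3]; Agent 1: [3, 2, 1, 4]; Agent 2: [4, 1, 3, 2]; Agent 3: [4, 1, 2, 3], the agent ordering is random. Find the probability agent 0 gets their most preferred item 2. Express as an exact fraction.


Step 1: Agent 0 wants item 2
Step 2: There are 24 possible orderings of agents
Step 3: In 24 orderings, agent 0 gets item 2
Step 4: Probability = 24/24 = 1

1


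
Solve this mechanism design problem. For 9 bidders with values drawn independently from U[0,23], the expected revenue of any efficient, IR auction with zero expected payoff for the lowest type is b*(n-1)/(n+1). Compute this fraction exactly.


Step 1: By Revenue Equivalence, expected revenue = b*(n-1)/(n+1)
Step 2: Substituting n = 9, b = 23
Step 3: Revenue = 23*(9-1)/(9+1) = 23*8/10
Step 4: Revenue = 184/10 = 92/5

92/5


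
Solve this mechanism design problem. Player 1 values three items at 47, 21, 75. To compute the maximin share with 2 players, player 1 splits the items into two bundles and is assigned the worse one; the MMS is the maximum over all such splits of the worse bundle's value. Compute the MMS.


Step 1: Item values = 47, 21, 75
Step 2: Enumerate all 2-bundle partitions and take the smaller bundle:
  Partition 1: {47} vs {21,75} -> bundles 47, 96; min = 47
  Partition 2: {21} vs {47,75} -> bundles 21, 122; min = 21
  Partition 3: {75} vs {47,21} -> bundles 75, 68; min = 68
Step 3: MMS = max(47, 21, 68) = 68

68


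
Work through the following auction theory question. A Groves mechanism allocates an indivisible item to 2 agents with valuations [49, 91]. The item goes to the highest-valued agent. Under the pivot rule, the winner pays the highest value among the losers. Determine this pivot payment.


Step 1: The efficient winner is agent 1 with value 91
Step 2: Other agents' values: [49]
Step 3: Pivot payment = max(others) = 49
Step 4: The winner pays 49

49


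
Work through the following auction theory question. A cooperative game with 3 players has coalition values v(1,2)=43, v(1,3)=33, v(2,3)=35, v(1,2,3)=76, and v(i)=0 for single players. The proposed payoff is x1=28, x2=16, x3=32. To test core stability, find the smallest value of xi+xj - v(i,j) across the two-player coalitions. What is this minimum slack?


Step 1: Slack for coalition (1,2): x1+x2 - v12 = 44 - 43 = 1
Step 2: Slack for coalition (1,3): x1+x3 - v13 = 60 - 33 = 27
Step 3: Slack for coalition (2,3): x2+x3 - v23 = 48 - 35 = 13
Step 4: Minimum slack = min(1, 27, 13) = 1, attained by (1,2); no pair can gain by deviating, so the allocation is in the core

1


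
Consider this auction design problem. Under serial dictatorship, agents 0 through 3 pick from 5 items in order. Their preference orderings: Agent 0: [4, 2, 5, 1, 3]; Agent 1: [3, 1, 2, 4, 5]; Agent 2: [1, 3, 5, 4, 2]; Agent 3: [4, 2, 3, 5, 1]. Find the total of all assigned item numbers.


Step 1: Agent 0 picks item 4
Step 2: Agent 1 picks item 3
Step 3: Agent 2 picks item 1
Step 4: Agent 3 picks item 2
Step 5: Sum = 4 + 3 + 1 + 2 = 10

10


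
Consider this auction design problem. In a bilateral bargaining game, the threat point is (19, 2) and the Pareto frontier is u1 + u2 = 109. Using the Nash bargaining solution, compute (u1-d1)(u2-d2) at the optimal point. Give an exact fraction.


Step 1: The Nash solution splits surplus symmetrically above the disagreement point
Step 2: u1 = (total + d1 - d2)/2 = (109 + 19 - 2)/2 = 63
Step 3: u2 = (total - d1 + d2)/2 = (109 - 19 + 2)/2 = 46
Step 4: Nash product = (63 - 19) * (46 - 2)
Step 5: = 44 * 44 = 1936

1936


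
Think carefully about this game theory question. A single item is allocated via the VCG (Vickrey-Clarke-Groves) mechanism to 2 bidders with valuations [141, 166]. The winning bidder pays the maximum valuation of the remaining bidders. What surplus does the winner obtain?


Step 1: The winner is the agent with the highest value: agent 1 with value 166
Step 2: Values of other agents: [141]
Step 3: VCG payment = max of others' values = 141
Step 4: Surplus = 166 - 141 = 25

25


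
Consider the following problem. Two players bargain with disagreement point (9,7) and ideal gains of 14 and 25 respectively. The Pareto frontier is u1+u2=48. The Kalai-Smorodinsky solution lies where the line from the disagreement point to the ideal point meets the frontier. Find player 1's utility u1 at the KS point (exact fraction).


Step 1: At the KS point, (u1-d1)/r1 = (u2-d2)/r2 = t and u1+u2 = 48
Step 2: u1 = d1 + r1*t and u2 = d2 + r2*t, so (d1 + r1*t) + (d2 + r2*t) = 48
Step 3: t = (48 - 9 - 7)/(14 + 25) = 32/39
Step 4: u1 = d1 + r1*t = 9 + 14 * 32/39 = 799/39
Step 5: (Check: u2 = d2 + r2*t = 1073/39; u1+u2 = 799/39 + 1073/39 = 48, on the frontier.)

799/39


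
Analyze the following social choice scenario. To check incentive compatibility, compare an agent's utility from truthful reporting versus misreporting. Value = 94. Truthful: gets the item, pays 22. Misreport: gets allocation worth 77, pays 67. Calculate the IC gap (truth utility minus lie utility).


Step 1: U(truth) = value - payment = 94 - 22 = 72
Step 2: U(lie) = allocation - payment = 77 - 67 = 10
Step 3: IC gap = 72 - 10 = 62

62


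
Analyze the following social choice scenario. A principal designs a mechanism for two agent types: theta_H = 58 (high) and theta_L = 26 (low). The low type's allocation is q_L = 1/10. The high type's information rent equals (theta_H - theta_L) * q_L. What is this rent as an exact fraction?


Step 1: theta_H - theta_L = 58 - 26 = 32
Step 2: Information rent = (theta_H - theta_L) * q_L
Step 3: = 32 * 1/10
Step 4: = 16/5

16/5


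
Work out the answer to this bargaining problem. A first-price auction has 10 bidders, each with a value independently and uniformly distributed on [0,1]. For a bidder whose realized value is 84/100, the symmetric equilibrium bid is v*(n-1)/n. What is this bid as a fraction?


Step 1: The symmetric BNE bidding function is b(v) = v * (n-1) / n
Step 2: Substitute v = 21/25 and n = 10
Step 3: b = 21/25 * 9/10
Step 4: b = 189/250

189/250


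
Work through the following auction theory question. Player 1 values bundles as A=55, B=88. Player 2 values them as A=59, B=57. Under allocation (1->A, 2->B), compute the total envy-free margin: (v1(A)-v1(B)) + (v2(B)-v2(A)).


Step 1: Player 1's margin = v1(A) - v1(B) = 55 - 88 = -33
Step 2: Player 2's margin = v2(B) - v2(A) = 57 - 59 = -2
Step 3: Total margin = -33 + -2 = -35

-35


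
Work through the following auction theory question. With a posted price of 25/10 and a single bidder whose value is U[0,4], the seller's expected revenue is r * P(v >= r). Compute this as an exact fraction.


Step 1: Posted price r = 5/2, value support [0,4]
Step 2: P(v >= r) = (4 - 5/2)/4 = 3/8
Step 3: Expected revenue = r * P(v >= r) = 5/2 * 3/8
Step 4: Revenue = 15/16

15/16


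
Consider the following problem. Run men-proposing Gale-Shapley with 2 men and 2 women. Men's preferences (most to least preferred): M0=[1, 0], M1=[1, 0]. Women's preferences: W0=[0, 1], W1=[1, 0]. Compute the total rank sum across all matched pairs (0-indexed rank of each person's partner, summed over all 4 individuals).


Step 1: Run Gale-Shapley (men propose, women hold best offer):
  M0 proposes to W1; she accepts
  M1 proposes to W1; she switches from M0
  M0 proposes to W0; she accepts
Step 2: Final matching: W0-M0, W1-M1
Step 3: 0-indexed ranks (man's rank of his match, then woman's): 1 + 0 + 0 + 0
Step 4: Total rank sum = 1

1


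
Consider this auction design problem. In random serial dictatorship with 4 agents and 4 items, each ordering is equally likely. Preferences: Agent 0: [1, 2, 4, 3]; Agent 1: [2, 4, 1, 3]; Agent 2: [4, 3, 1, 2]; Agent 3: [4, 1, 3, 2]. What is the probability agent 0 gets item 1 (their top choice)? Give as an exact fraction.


Step 1: Agent 0 wants item 1
Step 2: There are 24 possible orderings of agents
Step 3: In 20 orderings, agent 0 gets item 1
Step 4: Probability = 20/24 = 5/6

5/6


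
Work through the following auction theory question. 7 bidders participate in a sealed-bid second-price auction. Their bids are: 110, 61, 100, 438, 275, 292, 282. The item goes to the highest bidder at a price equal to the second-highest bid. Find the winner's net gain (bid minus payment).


Step 1: Sort bids in descending order: 438, 292, 282, 275, 110, 100, 61
Step 2: The winning bid is the highest: 438
Step 3: The payment equals the second-highest bid: 292
Step 4: Surplus = winner's bid - payment = 438 - 292 = 146

146


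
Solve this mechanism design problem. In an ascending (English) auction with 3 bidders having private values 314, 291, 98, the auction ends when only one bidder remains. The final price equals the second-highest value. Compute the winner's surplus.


Step 1: Identify the highest value: 314
Step 2: Identify the second-highest value: 291
Step 3: The final price = second-highest value = 291
Step 4: Surplus = 314 - 291 = 23

23


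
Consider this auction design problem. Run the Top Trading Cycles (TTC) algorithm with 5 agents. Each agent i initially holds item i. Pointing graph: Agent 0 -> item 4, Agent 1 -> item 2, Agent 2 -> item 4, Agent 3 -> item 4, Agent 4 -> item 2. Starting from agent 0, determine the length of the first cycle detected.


Step 1: Trace the pointer graph from agent 0: 0 -> 4 -> 2 -> 4
Step 2: A cycle is detected when we revisit agent 4
Step 3: The cycle is: 4 -> 2 -> 4
Step 4: Cycle length = 2

2


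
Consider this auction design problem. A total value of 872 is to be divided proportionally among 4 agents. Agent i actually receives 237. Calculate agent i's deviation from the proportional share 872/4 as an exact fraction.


Step 1: Proportional share = 872/4 = 218
Step 2: Agent's actual allocation = 237
Step 3: Excess = 237 - 218 = 19

19


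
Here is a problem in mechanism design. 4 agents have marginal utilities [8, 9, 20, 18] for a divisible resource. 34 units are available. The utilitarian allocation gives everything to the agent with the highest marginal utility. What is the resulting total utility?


Step 1: The marginal utilities are [8, 9, 20, 18]
Step 2: The highest marginal utility is 20
Step 3: All 34 units go to that agent
Step 4: Total utility = 20 * 34 = 680

680


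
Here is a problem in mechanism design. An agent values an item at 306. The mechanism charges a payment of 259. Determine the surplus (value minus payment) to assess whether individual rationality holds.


Step 1: Surplus = value - payment = 306 - 259 = 47
Step 2: IR is satisfied (surplus >= 0)

47


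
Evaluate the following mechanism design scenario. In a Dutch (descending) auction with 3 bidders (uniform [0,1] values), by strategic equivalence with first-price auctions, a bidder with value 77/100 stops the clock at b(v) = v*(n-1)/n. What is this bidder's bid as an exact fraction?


Step 1: Dutch auctions are strategically equivalent to first-price auctions
Step 2: The equilibrium bid is b(v) = v*(n-1)/n
Step 3: b = 77/100 * 2/3
Step 4: b = 77/150

77/150


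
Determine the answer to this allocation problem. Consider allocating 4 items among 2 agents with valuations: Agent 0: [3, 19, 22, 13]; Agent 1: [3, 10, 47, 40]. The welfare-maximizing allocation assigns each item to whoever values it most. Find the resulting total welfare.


Step 1: For each item, find the maximum value among all agents.
Step 2: Item 0 -> Agent 0 (value 3)
Step 3: Item 1 -> Agent 0 (value 19)
Step 4: Item 2 -> Agent 1 (value 47)
Step 5: Item 3 -> Agent 1 (value 40)
Step 6: Total welfare = 3 + 19 + 47 + 40 = 109

109


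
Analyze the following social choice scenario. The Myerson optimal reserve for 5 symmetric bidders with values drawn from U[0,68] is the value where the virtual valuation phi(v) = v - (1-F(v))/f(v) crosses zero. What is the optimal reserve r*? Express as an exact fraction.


Step 1: For U[0,68], F(v) = v/68 and f(v) = 1/68
Step 2: phi(v) = v - (1 - v/68)/(1/68) = v - (68 - v) = 2v - 68
Step 3: Set phi(r*) = 0: 2r* - 68 = 0
Step 4: r* = 68/2 = 34 (the number of bidders n = 5 does not enter)

34


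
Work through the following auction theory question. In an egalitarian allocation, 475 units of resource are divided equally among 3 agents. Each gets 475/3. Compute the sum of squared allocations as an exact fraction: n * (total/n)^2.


Step 1: Each agent's share = 475/3
Step 2: Square of each share = (475/3)^2 = 225625/9
Step 3: Sum of squares = 3 * 225625/9 = 225625/3

225625/3


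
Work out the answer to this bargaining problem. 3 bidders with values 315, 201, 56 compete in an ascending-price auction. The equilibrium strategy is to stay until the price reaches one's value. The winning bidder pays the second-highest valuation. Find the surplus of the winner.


Step 1: Identify the highest value: 315
Step 2: Identify the second-highest value: 201
Step 3: The final price = second-highest value = 201
Step 4: Surplus = 315 - 201 = 114

114


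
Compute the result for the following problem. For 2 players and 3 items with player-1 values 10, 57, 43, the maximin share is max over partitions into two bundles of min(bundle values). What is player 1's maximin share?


Step 1: Item values = 10, 57, 43
Step 2: Enumerate all 2-bundle partitions and take the smaller bundle:
  Partition 1: {10} vs {57,43} -> bundles 10, 100; min = 10
  Partition 2: {57} vs {10,43} -> bundles 57, 53; min = 53
  Partition 3: {43} vs {10,57} -> bundles 43, 67; min = 43
Step 3: MMS = max(10, 53, 43) = 53

53


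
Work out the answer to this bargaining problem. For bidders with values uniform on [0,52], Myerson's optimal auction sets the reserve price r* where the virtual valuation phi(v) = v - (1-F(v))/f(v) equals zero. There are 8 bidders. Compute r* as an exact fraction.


Step 1: For U[0,52], F(v) = v/52 and f(v) = 1/52
Step 2: phi(v) = v - (1 - v/52)/(1/52) = v - (52 - v) = 2v - 52
Step 3: Set phi(r*) = 0: 2r* - 52 = 0
Step 4: r* = 52/2 = 26 (the number of bidders n = 8 does not enter)

26


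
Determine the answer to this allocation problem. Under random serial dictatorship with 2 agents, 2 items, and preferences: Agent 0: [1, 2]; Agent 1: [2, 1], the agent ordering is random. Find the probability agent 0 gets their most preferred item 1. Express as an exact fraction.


Step 1: Agent 0 wants item 1
Step 2: There are 2 possible orderings of agents
Step 3: In 2 orderings, agent 0 gets item 1
Step 4: Probability = 2/2 = 1

1


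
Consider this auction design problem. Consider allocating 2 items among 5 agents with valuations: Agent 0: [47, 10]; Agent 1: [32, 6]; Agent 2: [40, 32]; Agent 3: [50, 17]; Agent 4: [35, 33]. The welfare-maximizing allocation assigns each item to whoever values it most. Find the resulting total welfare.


Step 1: For each item, find the maximum value among all agents.
Step 2: Item 0 -> Agent 3 (value 50)
Step 3: Item 1 -> Agent 4 (value 33)
Step 4: Total welfare = 50 + 33 = 83

83


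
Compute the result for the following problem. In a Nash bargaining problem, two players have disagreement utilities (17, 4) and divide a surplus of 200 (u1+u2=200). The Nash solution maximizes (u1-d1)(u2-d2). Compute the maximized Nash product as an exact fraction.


Step 1: The Nash solution splits surplus symmetrically above the disagreement point
Step 2: u1 = (total + d1 - d2)/2 = (200 + 17 - 4)/2 = 213/2
Step 3: u2 = (total - d1 + d2)/2 = (200 - 17 + 4)/2 = 187/2
Step 4: Nash product = (213/2 - 17) * (187/2 - 4)
Step 5: = 179/2 * 179/2 = 32041/4

32041/4


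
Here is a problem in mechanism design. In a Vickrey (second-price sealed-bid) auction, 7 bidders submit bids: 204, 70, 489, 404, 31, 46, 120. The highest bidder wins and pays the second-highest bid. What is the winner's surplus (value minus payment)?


Step 1: Sort bids in descending order: 489, 404, 204, 120, 70, 46, 31
Step 2: The winning bid is the highest: 489
Step 3: The payment equals the second-highest bid: 404
Step 4: Surplus = winner's bid - payment = 489 - 404 = 85

85


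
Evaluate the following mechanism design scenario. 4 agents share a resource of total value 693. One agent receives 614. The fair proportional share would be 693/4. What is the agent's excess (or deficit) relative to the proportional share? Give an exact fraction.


Step 1: Proportional share = 693/4
Step 2: Agent's actual allocation = 614
Step 3: Excess = 614 - 693/4 = 1763/4

1763/4


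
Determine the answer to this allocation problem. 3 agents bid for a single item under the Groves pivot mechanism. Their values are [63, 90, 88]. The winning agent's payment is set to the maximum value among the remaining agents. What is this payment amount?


Step 1: The efficient winner is agent 1 with value 90
Step 2: Other agents' values: [63, 88]
Step 3: Pivot payment = max(others) = 88
Step 4: The winner pays 88

88


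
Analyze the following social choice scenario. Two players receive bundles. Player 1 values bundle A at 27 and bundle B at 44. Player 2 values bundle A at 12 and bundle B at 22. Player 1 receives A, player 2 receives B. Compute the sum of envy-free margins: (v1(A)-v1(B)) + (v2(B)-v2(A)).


Step 1: Player 1's margin = v1(A) - v1(B) = 27 - 44 = -17
Step 2: Player 2's margin = v2(B) - v2(A) = 22 - 12 = 10
Step 3: Total margin = -17 + 10 = -7

-7


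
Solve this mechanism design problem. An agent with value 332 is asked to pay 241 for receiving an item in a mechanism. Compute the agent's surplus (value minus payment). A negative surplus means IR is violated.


Step 1: Surplus = value - payment = 332 - 241 = 91
Step 2: IR is satisfied (surplus >= 0)

91


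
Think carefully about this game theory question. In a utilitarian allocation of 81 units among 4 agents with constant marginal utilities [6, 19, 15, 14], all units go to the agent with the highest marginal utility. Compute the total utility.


Step 1: The marginal utilities are [6, 19, 15, 14]
Step 2: The highest marginal utility is 19
Step 3: All 81 units go to that agent
Step 4: Total utility = 19 * 81 = 1539

1539


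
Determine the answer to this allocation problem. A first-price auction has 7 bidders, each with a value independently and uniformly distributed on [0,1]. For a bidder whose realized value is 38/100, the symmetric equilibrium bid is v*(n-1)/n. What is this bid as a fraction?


Step 1: The symmetric BNE bidding function is b(v) = v * (n-1) / n
Step 2: Substitute v = 19/50 and n = 7
Step 3: b = 19/50 * 6/7
Step 4: b = 57/175

57/175


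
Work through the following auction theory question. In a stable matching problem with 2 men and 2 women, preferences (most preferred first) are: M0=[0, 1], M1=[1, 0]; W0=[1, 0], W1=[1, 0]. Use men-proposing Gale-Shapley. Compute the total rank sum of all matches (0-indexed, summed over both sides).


Step 1: Run Gale-Shapley (men propose, women hold best offer):
  M0 proposes to W0; she accepts
  M1 proposes to W1; she accepts
Step 2: Final matching: W0-M0, W1-M1
Step 3: 0-indexed ranks (man's rank of his match, then woman's): 0 + 1 + 0 + 0
Step 4: Total rank sum = 1

1


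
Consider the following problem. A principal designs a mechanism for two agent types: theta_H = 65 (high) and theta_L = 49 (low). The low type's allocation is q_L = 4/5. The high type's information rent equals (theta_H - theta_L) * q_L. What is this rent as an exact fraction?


Step 1: theta_H - theta_L = 65 - 49 = 16
Step 2: Information rent = (theta_H - theta_L) * q_L
Step 3: = 16 * 4/5
Step 4: = 64/5

64/5


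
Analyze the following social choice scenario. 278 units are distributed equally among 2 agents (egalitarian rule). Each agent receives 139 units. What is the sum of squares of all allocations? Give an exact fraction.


Step 1: Each agent's share = 278/2 = 139
Step 2: Square of each share = (139)^2 = 19321
Step 3: Sum of squares = 2 * 19321 = 38642

38642


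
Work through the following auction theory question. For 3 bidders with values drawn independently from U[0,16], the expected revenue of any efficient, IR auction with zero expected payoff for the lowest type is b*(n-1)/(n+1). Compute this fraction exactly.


Step 1: By Revenue Equivalence, expected revenue = b*(n-1)/(n+1)
Step 2: Substituting n = 3, b = 16
Step 3: Revenue = 16*(3-1)/(3+1) = 16*2/4
Step 4: Revenue = 32/4 = 8

8


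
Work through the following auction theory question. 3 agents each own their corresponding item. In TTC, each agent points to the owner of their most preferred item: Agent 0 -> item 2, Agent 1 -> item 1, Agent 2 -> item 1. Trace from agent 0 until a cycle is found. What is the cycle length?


Step 1: Trace the pointer graph from agent 0: 0 -> 2 -> 1 -> 1
Step 2: A cycle is detected when we revisit agent 1
Step 3: The cycle is: 1 -> 1
Step 4: Cycle length = 1

1


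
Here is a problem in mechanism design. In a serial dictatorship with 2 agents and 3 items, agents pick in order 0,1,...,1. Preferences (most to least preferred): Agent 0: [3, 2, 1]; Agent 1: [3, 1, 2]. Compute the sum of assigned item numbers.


Step 1: Agent 0 picks item 3
Step 2: Agent 1 picks item 1
Step 3: Sum = 3 + 1 = 4

4


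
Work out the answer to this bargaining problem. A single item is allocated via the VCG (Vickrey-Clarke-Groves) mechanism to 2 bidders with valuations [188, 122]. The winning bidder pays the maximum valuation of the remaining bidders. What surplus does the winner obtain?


Step 1: The winner is the agent with the highest value: agent 0 with value 188
Step 2: Values of other agents: [122]
Step 3: VCG payment = max of others' values = 122
Step 4: Surplus = 188 - 122 = 66

66


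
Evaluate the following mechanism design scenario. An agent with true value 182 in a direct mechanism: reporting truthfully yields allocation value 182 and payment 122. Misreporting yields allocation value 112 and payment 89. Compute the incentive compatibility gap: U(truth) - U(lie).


Step 1: U(truth) = value - payment = 182 - 122 = 60
Step 2: U(lie) = allocation - payment = 112 - 89 = 23
Step 3: IC gap = 60 - 23 = 37

37


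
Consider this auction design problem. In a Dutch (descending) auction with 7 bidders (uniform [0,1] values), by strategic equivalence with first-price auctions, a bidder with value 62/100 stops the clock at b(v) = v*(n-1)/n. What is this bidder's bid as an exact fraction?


Step 1: Dutch auctions are strategically equivalent to first-price auctions
Step 2: The equilibrium bid is b(v) = v*(n-1)/n
Step 3: b = 31/50 * 6/7
Step 4: b = 93/175

93/175


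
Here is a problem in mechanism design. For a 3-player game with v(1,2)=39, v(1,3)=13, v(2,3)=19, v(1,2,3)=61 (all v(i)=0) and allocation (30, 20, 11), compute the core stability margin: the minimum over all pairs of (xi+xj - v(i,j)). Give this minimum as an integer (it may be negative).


Step 1: Slack for coalition (1,2): x1+x2 - v12 = 50 - 39 = 11
Step 2: Slack for coalition (1,3): x1+x3 - v13 = 41 - 13 = 28
Step 3: Slack for coalition (2,3): x2+x3 - v23 = 31 - 19 = 12
Step 4: Minimum slack = min(11, 28, 12) = 11, attained by (1,2); no pair can gain by deviating, so the allocation is in the core

11


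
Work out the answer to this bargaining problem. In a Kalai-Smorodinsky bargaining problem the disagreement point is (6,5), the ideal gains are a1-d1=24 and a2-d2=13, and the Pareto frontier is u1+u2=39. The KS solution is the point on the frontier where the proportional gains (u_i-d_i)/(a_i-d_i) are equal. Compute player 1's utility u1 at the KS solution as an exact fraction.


Step 1: At the KS point, (u1-d1)/r1 = (u2-d2)/r2 = t and u1+u2 = 39
Step 2: u1 = d1 + r1*t and u2 = d2 + r2*t, so (d1 + r1*t) + (d2 + r2*t) = 39
Step 3: t = (39 - 6 - 5)/(24 + 13) = 28/37
Step 4: u1 = d1 + r1*t = 6 + 24 * 28/37 = 894/37
Step 5: (Check: u2 = d2 + r2*t = 549/37; u1+u2 = 894/37 + 549/37 = 39, on the frontier.)

894/37


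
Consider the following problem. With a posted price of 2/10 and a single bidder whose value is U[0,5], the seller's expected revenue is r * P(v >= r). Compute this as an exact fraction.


Step 1: Posted price r = 1/5, value support [0,5]
Step 2: P(v >= r) = (5 - 1/5)/5 = 24/25
Step 3: Expected revenue = r * P(v >= r) = 1/5 * 24/25
Step 4: Revenue = 24/125

24/125


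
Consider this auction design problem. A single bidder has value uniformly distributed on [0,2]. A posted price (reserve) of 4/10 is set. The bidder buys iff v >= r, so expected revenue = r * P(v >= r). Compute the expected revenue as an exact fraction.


Step 1: Posted price r = 2/5, value support [0,2]
Step 2: P(v >= r) = (2 - 2/5)/2 = 4/5
Step 3: Expected revenue = r * P(v >= r) = 2/5 * 4/5
Step 4: Revenue = 8/25

8/25


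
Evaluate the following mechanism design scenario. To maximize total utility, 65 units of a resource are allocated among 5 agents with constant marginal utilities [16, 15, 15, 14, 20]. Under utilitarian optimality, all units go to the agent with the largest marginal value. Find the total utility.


Step 1: The marginal utilities are [16, 15, 15, 14, 20]
Step 2: The highest marginal utility is 20
Step 3: All 65 units go to that agent
Step 4: Total utility = 20 * 65 = 1300

1300


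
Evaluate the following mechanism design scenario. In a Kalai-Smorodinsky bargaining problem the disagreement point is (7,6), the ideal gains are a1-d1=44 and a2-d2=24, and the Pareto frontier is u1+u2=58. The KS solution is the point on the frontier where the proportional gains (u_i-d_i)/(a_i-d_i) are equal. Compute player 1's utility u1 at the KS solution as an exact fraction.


Step 1: At the KS point, (u1-d1)/r1 = (u2-d2)/r2 = t and u1+u2 = 58
Step 2: u1 = d1 + r1*t and u2 = d2 + r2*t, so (d1 + r1*t) + (d2 + r2*t) = 58
Step 3: t = (58 - 7 - 6)/(44 + 24) = 45/68
Step 4: u1 = d1 + r1*t = 7 + 44 * 45/68 = 614/17
Step 5: (Check: u2 = d2 + r2*t = 372/17; u1+u2 = 614/17 + 372/17 = 58, on the frontier.)

614/17


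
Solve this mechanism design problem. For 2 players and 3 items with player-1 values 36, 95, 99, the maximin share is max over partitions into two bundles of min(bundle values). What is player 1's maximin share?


Step 1: Item values = 36, 95, 99
Step 2: Enumerate all 2-bundle partitions and take the smaller bundle:
  Partition 1: {36} vs {95,99} -> bundles 36, 194; min = 36
  Partition 2: {95} vs {36,99} -> bundles 95, 135; min = 95
  Partition 3: {99} vs {36,95} -> bundles 99, 131; min = 99
Step 3: MMS = max(36, 95, 99) = 99

99


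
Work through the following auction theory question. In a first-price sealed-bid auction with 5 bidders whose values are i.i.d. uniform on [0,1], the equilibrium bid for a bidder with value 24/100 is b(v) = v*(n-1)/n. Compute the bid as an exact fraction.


Step 1: The symmetric BNE bidding function is b(v) = v * (n-1) / n
Step 2: Substitute v = 6/25 and n = 5
Step 3: b = 6/25 * 4/5
Step 4: b = 24/125

24/125


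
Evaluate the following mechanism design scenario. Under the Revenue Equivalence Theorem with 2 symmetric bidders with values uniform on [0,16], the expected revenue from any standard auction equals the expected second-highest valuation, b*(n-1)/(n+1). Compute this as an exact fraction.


Step 1: By Revenue Equivalence, expected revenue = b*(n-1)/(n+1)
Step 2: Substituting n = 2, b = 16
Step 3: Revenue = 16*(2-1)/(2+1) = 16*1/3
Step 4: Revenue = 16/3

16/3


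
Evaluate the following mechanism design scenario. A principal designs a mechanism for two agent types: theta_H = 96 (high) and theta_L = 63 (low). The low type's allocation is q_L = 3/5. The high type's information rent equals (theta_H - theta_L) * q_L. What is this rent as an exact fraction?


Step 1: theta_H - theta_L = 96 - 63 = 33
Step 2: Information rent = (theta_H - theta_L) * q_L
Step 3: = 33 * 3/5
Step 4: = 99/5

99/5
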